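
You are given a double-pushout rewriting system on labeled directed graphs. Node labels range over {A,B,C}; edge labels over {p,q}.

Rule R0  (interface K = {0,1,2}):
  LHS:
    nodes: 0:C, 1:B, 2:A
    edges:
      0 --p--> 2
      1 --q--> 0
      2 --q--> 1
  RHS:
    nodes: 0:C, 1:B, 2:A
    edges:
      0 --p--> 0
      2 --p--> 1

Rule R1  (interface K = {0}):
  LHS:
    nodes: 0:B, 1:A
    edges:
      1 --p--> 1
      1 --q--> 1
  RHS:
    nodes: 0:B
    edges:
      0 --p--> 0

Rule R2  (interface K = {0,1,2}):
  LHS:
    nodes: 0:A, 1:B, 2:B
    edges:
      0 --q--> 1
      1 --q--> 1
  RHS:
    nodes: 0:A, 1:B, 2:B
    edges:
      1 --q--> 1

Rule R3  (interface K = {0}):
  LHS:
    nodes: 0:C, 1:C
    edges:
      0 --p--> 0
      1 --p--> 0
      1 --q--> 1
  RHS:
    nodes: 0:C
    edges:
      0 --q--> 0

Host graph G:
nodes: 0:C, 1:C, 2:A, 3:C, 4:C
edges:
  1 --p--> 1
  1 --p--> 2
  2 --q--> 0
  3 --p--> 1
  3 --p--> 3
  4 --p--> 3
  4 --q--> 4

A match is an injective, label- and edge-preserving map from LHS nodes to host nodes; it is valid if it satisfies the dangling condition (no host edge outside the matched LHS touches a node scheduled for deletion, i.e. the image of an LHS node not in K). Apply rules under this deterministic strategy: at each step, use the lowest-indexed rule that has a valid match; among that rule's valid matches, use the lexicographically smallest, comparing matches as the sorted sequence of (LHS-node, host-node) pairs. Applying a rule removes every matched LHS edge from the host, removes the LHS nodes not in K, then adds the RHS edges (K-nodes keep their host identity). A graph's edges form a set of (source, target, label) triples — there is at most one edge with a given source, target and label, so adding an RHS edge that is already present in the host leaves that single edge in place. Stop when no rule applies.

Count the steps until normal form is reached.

Answer: 2

Rewrite trace:
start.  V:5 E:7  edges: 1-p->1 1-p->2 2-q->0 3-p->1 3-p->3 4-p->3 4-q->4
1. fire R3 via {0↦3, 1↦4}  →  V:4 E:5  edges: 1-p->1 1-p->2 2-q->0 3-p->1 3-q->3
2. fire R3 via {0↦1, 1↦3}  →  V:3 E:3  edges: 1-q->1 1-p->2 2-q->0
normal form: no rule applies after step 2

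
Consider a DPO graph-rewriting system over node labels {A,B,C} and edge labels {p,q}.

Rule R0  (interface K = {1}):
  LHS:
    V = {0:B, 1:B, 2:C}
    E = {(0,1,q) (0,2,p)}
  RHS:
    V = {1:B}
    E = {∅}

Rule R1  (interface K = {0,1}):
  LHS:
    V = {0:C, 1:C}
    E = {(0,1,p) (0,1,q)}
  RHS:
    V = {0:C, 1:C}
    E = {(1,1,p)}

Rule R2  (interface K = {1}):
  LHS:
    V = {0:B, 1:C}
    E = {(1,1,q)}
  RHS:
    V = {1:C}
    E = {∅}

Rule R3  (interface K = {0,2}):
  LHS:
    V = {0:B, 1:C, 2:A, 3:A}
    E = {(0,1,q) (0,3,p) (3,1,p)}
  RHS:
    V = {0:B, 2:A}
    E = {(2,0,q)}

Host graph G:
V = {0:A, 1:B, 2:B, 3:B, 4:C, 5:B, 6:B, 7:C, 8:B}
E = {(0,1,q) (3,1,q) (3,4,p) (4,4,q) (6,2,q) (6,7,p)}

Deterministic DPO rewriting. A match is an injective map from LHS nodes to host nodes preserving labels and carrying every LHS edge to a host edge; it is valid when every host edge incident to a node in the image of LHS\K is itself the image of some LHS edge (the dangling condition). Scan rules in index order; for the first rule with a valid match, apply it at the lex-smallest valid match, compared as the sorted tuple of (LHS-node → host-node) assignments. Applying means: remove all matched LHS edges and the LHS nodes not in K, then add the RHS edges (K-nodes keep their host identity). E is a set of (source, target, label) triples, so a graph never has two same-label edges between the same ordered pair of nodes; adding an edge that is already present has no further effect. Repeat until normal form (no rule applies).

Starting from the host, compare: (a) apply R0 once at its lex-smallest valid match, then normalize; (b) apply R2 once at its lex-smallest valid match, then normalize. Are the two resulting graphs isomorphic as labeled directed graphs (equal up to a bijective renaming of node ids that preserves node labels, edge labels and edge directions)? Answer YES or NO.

branch R0-first: apply at {0↦6, 1↦2, 2↦7} → |E|=4, then 2 more step(s) → NF |V|=4 |E|=1 V={0:A, 1:B, 5:B, 8:B} E=0-q->1
branch R2-first: apply at {0↦5, 1↦4} → |E|=5, then 2 more step(s) → NF |V|=4 |E|=1 V={0:A, 1:B, 2:B, 8:B} E=0-q->1
graphs isomorphic (equal up to label-preserving node renaming)

Answer: YES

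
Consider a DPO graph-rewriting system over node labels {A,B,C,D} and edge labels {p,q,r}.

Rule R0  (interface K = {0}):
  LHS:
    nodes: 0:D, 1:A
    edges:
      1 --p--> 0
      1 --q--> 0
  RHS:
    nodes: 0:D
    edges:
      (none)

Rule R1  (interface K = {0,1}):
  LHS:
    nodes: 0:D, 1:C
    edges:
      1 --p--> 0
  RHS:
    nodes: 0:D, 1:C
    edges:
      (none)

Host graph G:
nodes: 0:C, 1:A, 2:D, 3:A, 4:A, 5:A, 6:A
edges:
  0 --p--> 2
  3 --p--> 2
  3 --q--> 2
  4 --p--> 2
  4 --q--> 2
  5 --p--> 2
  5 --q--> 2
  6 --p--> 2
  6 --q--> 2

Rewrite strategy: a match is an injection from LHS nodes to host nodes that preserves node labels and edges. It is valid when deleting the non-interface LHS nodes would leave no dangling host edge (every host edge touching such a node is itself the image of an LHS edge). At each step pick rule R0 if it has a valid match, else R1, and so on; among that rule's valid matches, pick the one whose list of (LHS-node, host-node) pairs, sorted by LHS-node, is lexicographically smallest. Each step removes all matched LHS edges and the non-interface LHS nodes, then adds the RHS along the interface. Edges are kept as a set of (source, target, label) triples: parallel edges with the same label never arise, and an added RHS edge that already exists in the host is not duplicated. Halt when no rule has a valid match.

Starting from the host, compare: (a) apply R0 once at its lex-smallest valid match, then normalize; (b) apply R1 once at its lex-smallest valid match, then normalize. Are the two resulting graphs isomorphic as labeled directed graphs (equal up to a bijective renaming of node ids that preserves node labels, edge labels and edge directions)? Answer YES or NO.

Answer: YES

Rewrite trace:
branch R0-first: apply at {0↦2, 1↦3} → |E|=7, then 4 more step(s) → NF |V|=3 |E|=0 V={0:C, 1:A, 2:D} E=∅
branch R1-first: apply at {0↦2, 1↦0} → |E|=8, then 4 more step(s) → NF |V|=3 |E|=0 V={0:C, 1:A, 2:D} E=∅
graphs isomorphic (equal up to label-preserving node renaming)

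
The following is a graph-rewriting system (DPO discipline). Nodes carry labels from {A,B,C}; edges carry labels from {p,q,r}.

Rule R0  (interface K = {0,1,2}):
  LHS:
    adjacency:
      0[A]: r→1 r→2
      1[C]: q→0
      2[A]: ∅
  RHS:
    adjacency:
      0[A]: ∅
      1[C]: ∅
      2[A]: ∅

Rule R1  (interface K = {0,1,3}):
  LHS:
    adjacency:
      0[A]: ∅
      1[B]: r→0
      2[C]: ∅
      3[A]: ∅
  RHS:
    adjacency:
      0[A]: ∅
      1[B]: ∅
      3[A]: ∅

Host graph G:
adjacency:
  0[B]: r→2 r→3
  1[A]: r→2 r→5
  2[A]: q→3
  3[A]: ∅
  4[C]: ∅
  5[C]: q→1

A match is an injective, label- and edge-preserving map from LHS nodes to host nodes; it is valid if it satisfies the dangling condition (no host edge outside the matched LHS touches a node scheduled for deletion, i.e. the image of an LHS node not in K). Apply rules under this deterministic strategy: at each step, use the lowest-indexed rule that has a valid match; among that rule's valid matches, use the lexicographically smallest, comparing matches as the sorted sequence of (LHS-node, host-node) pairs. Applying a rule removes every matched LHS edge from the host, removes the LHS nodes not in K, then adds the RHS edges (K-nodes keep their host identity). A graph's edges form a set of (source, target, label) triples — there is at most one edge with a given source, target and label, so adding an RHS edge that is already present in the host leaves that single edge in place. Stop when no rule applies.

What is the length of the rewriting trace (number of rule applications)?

Answer: 3

Rewrite trace:
initial: |V|=6 |E|=6  E = 0-r->2 0-r->3 1-r->2 1-r->5 2-q->3 5-q->1
step 1: apply R0 at {0↦1, 1↦5, 2↦2}  → |V|=6 |E|=3  E = 0-r->2 0-r->3 2-q->3
step 2: apply R1 at {0↦2, 1↦0, 2↦4, 3↦1}  → |V|=5 |E|=2  E = 0-r->3 2-q->3
step 3: apply R1 at {0↦3, 1↦0, 2↦5, 3↦1}  → |V|=4 |E|=1  E = 2-q->3
halt: no rule applies after step 3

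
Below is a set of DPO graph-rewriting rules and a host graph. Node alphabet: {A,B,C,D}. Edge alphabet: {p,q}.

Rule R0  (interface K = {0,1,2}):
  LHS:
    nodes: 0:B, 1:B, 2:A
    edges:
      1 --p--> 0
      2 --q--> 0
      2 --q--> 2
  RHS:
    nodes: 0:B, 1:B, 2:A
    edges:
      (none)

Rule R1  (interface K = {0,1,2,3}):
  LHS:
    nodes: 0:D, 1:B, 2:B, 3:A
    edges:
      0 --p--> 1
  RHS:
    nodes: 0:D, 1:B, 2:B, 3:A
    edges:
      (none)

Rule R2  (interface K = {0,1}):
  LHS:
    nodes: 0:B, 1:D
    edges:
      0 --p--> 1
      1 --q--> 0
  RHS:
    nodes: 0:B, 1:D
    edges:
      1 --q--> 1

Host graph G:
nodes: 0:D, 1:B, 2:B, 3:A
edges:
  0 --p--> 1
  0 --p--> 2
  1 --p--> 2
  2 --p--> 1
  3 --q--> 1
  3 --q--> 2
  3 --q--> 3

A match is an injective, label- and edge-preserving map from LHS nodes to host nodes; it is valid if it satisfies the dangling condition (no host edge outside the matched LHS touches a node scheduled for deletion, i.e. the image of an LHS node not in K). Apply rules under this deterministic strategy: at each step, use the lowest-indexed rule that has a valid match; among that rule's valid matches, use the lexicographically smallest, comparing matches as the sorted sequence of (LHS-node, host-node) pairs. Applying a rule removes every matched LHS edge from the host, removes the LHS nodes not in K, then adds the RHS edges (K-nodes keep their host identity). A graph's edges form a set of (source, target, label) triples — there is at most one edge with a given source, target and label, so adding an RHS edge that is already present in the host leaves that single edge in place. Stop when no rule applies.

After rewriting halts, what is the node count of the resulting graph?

start.  V:4 E:7  edges: 0-p->1 0-p->2 1-p->2 2-p->1 3-q->1 3-q->2 3-q->3
1. fire R0 via {0↦1, 1↦2, 2↦3}  →  V:4 E:4  edges: 0-p->1 0-p->2 1-p->2 3-q->2
2. fire R1 via {0↦0, 1↦1, 2↦2, 3↦3}  →  V:4 E:3  edges: 0-p->2 1-p->2 3-q->2
3. fire R1 via {0↦0, 1↦2, 2↦1, 3↦3}  →  V:4 E:2  edges: 1-p->2 3-q->2
final graph: no rule applies after step 3
NF nodes: {0:D, 1:B, 2:B, 3:A}

Answer: 4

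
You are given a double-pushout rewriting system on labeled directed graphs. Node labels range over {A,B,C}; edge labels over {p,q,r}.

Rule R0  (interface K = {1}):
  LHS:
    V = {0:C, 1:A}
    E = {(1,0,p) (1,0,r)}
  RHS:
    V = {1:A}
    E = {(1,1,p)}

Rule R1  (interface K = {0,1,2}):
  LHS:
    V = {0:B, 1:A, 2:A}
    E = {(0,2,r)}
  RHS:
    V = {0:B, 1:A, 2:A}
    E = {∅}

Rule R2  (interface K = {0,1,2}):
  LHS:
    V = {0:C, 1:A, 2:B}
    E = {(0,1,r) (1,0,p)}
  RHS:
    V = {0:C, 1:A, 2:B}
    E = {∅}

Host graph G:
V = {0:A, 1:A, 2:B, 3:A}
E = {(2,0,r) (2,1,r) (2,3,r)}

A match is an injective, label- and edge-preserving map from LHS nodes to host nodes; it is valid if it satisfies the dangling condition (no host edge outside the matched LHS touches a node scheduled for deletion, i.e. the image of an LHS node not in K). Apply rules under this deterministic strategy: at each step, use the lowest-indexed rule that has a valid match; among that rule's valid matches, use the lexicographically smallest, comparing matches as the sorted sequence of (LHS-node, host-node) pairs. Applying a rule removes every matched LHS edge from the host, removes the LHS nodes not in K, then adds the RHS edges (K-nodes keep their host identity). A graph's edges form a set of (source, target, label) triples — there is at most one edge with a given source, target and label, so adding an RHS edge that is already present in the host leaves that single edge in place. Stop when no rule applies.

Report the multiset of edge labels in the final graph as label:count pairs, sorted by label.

initial: |V|=4 |E|=3  E = 2-r->0 2-r->1 2-r->3
step 1: apply R1 at {0↦2, 1↦0, 2↦1}  → |V|=4 |E|=2  E = 2-r->0 2-r->3
step 2: apply R1 at {0↦2, 1↦0, 2↦3}  → |V|=4 |E|=1  E = 2-r->0
step 3: apply R1 at {0↦2, 1↦1, 2↦0}  → |V|=4 |E|=0  E = ∅
normal form: no rule applies after step 3
NF edges: []

Answer: (no edges)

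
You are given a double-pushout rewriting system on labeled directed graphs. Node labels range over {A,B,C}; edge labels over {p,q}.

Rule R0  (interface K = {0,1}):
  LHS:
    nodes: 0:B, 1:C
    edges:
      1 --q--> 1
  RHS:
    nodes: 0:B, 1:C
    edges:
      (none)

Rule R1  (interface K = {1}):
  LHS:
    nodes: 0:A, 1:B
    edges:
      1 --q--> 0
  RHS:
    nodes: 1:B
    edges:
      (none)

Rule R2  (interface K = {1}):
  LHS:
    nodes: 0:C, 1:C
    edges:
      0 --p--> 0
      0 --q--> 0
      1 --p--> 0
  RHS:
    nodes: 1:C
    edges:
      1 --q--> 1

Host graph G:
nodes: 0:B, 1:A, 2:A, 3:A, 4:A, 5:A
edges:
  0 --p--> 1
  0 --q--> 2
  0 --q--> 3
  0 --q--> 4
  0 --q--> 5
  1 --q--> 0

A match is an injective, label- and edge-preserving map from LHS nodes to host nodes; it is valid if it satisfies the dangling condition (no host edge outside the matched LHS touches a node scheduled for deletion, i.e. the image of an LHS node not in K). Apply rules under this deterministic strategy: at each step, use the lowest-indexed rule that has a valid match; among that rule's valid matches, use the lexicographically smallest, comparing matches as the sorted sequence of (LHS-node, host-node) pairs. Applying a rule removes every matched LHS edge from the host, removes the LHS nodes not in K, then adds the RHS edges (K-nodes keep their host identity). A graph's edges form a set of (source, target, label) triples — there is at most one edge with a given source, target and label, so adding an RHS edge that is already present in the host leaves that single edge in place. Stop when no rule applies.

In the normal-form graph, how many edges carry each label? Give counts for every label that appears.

Answer: p:1 q:1

Rewrite trace:
start.  V:6 E:6  edges: 0-p->1 0-q->2 0-q->3 0-q->4 0-q->5 1-q->0
1. fire R1 via {0↦2, 1↦0}  →  V:5 E:5  edges: 0-p->1 0-q->3 0-q->4 0-q->5 1-q->0
2. fire R1 via {0↦3, 1↦0}  →  V:4 E:4  edges: 0-p->1 0-q->4 0-q->5 1-q->0
3. fire R1 via {0↦4, 1↦0}  →  V:3 E:3  edges: 0-p->1 0-q->5 1-q->0
4. fire R1 via {0↦5, 1↦0}  →  V:2 E:2  edges: 0-p->1 1-q->0
halt: no rule applies after step 4
NF edges: [(0, 1, 'p'), (1, 0, 'q')]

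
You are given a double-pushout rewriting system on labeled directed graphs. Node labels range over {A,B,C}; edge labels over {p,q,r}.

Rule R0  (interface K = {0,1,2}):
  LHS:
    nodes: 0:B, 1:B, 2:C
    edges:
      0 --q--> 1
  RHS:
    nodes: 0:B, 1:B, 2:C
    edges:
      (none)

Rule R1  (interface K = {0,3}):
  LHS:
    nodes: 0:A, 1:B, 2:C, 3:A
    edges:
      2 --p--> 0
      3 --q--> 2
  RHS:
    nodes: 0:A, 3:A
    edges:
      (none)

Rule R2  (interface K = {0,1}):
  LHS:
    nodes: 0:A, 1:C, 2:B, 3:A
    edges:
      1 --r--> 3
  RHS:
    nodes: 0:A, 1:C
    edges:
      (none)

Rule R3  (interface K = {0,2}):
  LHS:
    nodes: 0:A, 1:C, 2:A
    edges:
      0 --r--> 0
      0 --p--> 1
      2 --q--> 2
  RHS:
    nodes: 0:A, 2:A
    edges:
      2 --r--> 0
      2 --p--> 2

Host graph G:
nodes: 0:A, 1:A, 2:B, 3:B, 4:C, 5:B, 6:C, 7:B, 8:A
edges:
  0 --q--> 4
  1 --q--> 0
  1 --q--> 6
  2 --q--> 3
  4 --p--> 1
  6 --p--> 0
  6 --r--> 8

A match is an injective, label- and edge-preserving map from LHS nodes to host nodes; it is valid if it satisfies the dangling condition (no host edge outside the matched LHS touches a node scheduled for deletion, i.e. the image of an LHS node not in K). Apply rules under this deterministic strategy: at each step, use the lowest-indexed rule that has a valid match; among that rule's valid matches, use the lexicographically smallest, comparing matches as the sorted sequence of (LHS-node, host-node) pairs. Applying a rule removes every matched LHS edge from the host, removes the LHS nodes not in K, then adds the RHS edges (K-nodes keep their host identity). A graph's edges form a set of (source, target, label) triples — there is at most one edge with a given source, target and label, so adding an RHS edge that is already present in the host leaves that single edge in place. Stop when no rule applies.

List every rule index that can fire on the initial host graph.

R0: 2 valid matches — {0↦2, 1↦3, 2↦4}, {0↦2, 1↦3, 2↦6}
R1: 2 valid matches — {0↦1, 1↦5, 2↦4, 3↦0}, {0↦1, 1↦7, 2↦4, 3↦0}
R2: 4 valid matches — {0↦0, 1↦6, 2↦5, 3↦8}, {0↦0, 1↦6, 2↦7, 3↦8}, {0↦1, 1↦6, 2↦5, 3↦8} (+1 more)
R3: no valid match — LHS pattern not found

Answer: [R0,R1,R2]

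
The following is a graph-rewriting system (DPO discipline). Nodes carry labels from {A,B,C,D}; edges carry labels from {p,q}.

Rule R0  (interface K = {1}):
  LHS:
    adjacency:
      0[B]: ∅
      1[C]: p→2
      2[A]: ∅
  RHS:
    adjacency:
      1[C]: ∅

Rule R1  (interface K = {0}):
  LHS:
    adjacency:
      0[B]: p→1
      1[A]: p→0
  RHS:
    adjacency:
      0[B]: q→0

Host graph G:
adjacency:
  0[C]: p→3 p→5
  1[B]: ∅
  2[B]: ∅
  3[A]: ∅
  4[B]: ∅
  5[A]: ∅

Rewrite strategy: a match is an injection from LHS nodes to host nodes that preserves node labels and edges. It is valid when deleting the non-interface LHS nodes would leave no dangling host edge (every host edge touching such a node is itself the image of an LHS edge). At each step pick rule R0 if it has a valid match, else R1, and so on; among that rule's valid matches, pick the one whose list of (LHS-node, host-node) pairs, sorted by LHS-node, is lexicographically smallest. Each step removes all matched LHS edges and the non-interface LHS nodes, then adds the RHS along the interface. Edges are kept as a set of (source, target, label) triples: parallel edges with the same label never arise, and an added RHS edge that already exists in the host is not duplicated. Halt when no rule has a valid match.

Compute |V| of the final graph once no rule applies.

initial: |V|=6 |E|=2  E = 0-p->3 0-p->5
step 1: apply R0 at {0↦1, 1↦0, 2↦3}  → |V|=4 |E|=1  E = 0-p->5
step 2: apply R0 at {0↦2, 1↦0, 2↦5}  → |V|=2 |E|=0  E = ∅
normal form: no rule applies after step 2
NF nodes: {0:C, 4:B}

Answer: 2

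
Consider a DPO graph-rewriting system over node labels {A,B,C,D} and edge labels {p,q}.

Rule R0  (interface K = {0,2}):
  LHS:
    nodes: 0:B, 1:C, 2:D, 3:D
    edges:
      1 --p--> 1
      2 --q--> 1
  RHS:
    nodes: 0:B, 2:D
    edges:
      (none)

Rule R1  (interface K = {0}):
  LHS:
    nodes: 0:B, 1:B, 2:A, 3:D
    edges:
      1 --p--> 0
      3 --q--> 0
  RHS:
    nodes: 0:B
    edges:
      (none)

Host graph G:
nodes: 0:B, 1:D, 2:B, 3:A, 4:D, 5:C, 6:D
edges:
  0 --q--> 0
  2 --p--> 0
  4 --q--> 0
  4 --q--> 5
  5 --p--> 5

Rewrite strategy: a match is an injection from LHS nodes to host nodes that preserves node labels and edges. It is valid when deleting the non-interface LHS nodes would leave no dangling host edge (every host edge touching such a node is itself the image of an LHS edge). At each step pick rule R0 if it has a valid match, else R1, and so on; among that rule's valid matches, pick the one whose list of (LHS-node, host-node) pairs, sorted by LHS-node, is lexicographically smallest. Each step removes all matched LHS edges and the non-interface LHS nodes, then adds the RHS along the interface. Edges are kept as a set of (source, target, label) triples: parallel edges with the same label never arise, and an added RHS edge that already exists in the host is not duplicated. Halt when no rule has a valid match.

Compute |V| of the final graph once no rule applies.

Answer: 2

Derivation:
start.  V:7 E:5  edges: 0-q->0 2-p->0 4-q->0 4-q->5 5-p->5
1. fire R0 via {0↦0, 1↦5, 2↦4, 3↦1}  →  V:5 E:3  edges: 0-q->0 2-p->0 4-q->0
2. fire R1 via {0↦0, 1↦2, 2↦3, 3↦4}  →  V:2 E:1  edges: 0-q->0
normal form: no rule applies after step 2
NF nodes: {0:B, 6:D}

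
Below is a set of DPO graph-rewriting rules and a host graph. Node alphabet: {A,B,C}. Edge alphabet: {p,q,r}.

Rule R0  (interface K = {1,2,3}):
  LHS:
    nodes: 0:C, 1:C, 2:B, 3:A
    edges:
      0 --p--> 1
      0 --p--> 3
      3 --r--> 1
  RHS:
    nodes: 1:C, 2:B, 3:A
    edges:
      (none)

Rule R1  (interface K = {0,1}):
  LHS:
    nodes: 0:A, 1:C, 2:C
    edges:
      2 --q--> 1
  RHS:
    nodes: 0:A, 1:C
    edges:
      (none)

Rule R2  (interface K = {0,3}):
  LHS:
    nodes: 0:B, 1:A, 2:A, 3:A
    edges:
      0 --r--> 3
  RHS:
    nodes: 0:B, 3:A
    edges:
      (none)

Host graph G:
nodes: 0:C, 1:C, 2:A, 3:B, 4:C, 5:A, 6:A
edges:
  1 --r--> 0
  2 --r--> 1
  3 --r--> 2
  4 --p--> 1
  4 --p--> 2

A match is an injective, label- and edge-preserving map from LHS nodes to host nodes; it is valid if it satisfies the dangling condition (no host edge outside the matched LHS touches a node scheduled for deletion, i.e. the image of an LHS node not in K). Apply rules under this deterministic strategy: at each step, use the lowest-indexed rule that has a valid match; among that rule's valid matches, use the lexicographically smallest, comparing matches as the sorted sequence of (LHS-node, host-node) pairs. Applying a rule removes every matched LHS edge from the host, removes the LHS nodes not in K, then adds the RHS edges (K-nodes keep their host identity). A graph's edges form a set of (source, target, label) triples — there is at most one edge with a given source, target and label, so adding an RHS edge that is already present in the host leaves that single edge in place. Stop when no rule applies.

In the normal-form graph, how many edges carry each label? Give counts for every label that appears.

[0] host  ⇒  7 nodes, 5 edges  {1-r->0 2-r->1 3-r->2 4-p->1 4-p->2}
[1] R0 @ {0↦4, 1↦1, 2↦3, 3↦2}  ⇒  6 nodes, 2 edges  {1-r->0 3-r->2}
[2] R2 @ {0↦3, 1↦5, 2↦6, 3↦2}  ⇒  4 nodes, 1 edges  {1-r->0}
halt: no rule applies after step 2
NF edges: [(1, 0, 'r')]

Answer: r:1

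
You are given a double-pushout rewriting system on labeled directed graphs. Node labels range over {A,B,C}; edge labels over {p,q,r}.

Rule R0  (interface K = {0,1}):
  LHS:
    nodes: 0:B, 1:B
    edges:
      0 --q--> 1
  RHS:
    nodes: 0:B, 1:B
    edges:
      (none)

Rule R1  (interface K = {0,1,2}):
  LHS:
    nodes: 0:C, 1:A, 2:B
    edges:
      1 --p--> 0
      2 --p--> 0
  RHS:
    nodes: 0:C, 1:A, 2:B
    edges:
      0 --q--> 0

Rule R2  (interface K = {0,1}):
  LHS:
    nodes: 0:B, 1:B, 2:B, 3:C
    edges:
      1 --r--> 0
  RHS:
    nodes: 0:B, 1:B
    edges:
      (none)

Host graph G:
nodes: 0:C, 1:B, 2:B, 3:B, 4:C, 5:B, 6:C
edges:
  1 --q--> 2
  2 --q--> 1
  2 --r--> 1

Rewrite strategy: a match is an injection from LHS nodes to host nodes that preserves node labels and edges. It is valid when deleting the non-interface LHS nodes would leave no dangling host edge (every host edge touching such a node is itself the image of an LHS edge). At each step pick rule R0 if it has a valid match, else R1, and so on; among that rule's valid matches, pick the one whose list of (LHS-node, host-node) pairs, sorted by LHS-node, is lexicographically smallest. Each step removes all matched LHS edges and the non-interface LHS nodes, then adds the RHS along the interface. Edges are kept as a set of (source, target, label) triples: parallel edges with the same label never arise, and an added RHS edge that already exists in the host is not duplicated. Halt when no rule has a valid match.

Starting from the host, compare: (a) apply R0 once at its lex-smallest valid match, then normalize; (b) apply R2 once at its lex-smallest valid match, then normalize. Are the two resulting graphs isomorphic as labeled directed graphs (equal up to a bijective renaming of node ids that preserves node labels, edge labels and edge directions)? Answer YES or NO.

Answer: YES

Rewrite trace:
branch R0-first: apply at {0↦1, 1↦2} → |E|=2, then 2 more step(s) → NF |V|=5 |E|=0 V={1:B, 2:B, 4:C, 5:B, 6:C} E=∅
branch R2-first: apply at {0↦1, 1↦2, 2↦3, 3↦0} → |E|=2, then 2 more step(s) → NF |V|=5 |E|=0 V={1:B, 2:B, 4:C, 5:B, 6:C} E=∅
graphs isomorphic (equal up to label-preserving node renaming)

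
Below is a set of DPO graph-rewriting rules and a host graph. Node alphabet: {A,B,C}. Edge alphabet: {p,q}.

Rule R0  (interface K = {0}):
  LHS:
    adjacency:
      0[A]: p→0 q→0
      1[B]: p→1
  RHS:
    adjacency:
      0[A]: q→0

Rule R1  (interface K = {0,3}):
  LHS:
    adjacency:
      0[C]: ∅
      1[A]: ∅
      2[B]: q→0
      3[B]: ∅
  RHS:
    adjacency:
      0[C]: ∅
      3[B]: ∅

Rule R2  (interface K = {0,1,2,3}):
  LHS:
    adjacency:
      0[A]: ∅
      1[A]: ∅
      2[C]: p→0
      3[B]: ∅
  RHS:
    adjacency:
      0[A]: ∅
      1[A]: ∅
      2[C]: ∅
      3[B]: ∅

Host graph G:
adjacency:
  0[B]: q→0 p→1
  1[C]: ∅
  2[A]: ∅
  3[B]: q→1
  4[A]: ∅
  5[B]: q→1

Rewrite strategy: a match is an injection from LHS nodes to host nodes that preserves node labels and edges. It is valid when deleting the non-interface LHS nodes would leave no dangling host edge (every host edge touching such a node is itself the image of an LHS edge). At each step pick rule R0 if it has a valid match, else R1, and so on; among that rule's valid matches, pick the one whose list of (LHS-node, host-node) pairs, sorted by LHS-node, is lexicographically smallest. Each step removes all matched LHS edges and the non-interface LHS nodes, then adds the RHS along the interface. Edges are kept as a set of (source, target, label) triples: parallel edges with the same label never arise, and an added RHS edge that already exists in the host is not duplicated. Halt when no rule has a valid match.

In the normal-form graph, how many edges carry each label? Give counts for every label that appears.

initial: |V|=6 |E|=4  E = 0-q->0 0-p->1 3-q->1 5-q->1
step 1: apply R1 at {0↦1, 1↦2, 2↦3, 3↦0}  → |V|=4 |E|=3  E = 0-q->0 0-p->1 5-q->1
step 2: apply R1 at {0↦1, 1↦4, 2↦5, 3↦0}  → |V|=2 |E|=2  E = 0-q->0 0-p->1
final graph: no rule applies after step 2
NF edges: [(0, 0, 'q'), (0, 1, 'p')]

Answer: p:1 q:1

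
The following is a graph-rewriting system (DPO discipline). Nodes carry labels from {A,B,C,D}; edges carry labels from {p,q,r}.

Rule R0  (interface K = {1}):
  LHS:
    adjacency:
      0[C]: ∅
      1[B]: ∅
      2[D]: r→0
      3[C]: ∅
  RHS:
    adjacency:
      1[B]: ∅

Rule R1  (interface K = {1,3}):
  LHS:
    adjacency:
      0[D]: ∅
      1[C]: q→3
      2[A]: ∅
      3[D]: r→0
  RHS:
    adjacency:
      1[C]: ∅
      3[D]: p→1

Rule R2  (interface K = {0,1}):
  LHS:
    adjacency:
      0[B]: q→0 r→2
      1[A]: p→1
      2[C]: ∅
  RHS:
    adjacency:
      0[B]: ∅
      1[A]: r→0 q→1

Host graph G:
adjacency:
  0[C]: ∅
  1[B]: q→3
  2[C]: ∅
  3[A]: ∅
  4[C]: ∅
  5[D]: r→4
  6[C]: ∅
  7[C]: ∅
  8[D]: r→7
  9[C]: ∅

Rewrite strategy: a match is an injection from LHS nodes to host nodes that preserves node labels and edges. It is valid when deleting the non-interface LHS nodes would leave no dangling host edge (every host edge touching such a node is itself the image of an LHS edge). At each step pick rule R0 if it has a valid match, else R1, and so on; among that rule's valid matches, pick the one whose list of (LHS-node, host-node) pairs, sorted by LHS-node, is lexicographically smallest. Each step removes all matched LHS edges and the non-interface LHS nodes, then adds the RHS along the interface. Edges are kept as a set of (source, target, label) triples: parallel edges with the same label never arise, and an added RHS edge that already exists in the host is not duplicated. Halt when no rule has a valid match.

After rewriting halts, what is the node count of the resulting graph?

Answer: 4

Steps:
[0] host  ⇒  10 nodes, 3 edges  {1-q->3 5-r->4 8-r->7}
[1] R0 @ {0↦4, 1↦1, 2↦5, 3↦0}  ⇒  7 nodes, 2 edges  {1-q->3 8-r->7}
[2] R0 @ {0↦7, 1↦1, 2↦8, 3↦2}  ⇒  4 nodes, 1 edges  {1-q->3}
normal form: no rule applies after step 2
NF nodes: {1:B, 3:A, 6:C, 9:C}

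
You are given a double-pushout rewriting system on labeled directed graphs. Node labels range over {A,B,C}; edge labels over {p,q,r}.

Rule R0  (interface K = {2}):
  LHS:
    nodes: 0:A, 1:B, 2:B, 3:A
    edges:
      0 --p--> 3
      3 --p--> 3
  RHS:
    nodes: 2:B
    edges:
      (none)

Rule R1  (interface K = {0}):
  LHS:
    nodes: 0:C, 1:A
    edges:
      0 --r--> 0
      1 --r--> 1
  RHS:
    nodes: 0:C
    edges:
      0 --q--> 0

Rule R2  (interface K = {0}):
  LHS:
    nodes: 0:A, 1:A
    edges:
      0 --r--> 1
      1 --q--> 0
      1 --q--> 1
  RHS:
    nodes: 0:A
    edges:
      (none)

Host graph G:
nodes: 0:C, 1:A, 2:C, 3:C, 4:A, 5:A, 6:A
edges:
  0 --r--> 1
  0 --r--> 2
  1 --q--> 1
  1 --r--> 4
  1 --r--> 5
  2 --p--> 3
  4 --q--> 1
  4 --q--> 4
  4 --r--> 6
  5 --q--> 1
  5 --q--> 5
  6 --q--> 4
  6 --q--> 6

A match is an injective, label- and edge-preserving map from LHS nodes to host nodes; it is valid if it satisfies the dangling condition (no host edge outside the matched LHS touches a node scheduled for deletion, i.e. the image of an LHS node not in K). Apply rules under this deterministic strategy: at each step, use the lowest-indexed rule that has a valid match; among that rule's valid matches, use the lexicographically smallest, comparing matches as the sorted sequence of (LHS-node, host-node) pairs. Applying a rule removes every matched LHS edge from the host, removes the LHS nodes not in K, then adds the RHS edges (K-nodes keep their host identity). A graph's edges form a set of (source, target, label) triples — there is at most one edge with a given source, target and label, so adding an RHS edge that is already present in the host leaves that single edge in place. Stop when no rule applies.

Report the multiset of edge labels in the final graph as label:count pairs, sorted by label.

Answer: p:1 q:1 r:2

Rewrite trace:
[0] host  ⇒  7 nodes, 13 edges  {0-r->1 0-r->2 1-q->1 1-r->4 1-r->5 2-p->3 4-q->1 4-q->4 4-r->6 5-q->1 5-q->5 6-q->4 6-q->6}
[1] R2 @ {0↦1, 1↦5}  ⇒  6 nodes, 10 edges  {0-r->1 0-r->2 1-q->1 1-r->4 2-p->3 4-q->1 4-q->4 4-r->6 6-q->4 6-q->6}
[2] R2 @ {0↦4, 1↦6}  ⇒  5 nodes, 7 edges  {0-r->1 0-r->2 1-q->1 1-r->4 2-p->3 4-q->1 4-q->4}
[3] R2 @ {0↦1, 1↦4}  ⇒  4 nodes, 4 edges  {0-r->1 0-r->2 1-q->1 2-p->3}
halt: no rule applies after step 3
NF edges: [(0, 1, 'r'), (0, 2, 'r'), (1, 1, 'q'), (2, 3, 'p')]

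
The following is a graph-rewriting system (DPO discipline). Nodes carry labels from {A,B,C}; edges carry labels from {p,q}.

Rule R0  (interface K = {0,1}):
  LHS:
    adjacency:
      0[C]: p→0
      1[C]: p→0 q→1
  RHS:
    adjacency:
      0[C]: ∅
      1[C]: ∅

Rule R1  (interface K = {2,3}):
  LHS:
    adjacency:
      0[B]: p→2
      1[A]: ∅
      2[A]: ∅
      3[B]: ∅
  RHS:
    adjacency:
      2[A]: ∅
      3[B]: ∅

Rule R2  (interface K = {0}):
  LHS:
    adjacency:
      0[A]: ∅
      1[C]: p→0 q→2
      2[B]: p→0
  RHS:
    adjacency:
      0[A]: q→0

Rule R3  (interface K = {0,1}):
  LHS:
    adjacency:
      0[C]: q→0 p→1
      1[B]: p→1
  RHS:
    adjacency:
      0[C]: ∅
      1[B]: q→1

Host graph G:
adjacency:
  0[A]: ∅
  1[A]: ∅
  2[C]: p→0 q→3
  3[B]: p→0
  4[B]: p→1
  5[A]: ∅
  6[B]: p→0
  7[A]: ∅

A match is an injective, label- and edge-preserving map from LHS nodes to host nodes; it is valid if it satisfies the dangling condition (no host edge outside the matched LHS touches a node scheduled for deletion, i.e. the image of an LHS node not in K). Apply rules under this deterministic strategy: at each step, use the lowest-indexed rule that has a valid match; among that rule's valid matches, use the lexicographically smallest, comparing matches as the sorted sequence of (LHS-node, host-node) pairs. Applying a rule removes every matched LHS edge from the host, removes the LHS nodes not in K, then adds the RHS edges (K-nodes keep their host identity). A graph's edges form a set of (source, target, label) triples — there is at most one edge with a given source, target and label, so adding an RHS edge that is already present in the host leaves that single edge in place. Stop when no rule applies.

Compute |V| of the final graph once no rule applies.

initial: |V|=8 |E|=5  E = 2-p->0 2-q->3 3-p->0 4-p->1 6-p->0
step 1: apply R1 at {0↦4, 1↦5, 2↦1, 3↦3}  → |V|=6 |E|=4  E = 2-p->0 2-q->3 3-p->0 6-p->0
step 2: apply R1 at {0↦6, 1↦1, 2↦0, 3↦3}  → |V|=4 |E|=3  E = 2-p->0 2-q->3 3-p->0
step 3: apply R2 at {0↦0, 1↦2, 2↦3}  → |V|=2 |E|=1  E = 0-q->0
final graph: no rule applies after step 3
NF nodes: {0:A, 7:A}

Answer: 2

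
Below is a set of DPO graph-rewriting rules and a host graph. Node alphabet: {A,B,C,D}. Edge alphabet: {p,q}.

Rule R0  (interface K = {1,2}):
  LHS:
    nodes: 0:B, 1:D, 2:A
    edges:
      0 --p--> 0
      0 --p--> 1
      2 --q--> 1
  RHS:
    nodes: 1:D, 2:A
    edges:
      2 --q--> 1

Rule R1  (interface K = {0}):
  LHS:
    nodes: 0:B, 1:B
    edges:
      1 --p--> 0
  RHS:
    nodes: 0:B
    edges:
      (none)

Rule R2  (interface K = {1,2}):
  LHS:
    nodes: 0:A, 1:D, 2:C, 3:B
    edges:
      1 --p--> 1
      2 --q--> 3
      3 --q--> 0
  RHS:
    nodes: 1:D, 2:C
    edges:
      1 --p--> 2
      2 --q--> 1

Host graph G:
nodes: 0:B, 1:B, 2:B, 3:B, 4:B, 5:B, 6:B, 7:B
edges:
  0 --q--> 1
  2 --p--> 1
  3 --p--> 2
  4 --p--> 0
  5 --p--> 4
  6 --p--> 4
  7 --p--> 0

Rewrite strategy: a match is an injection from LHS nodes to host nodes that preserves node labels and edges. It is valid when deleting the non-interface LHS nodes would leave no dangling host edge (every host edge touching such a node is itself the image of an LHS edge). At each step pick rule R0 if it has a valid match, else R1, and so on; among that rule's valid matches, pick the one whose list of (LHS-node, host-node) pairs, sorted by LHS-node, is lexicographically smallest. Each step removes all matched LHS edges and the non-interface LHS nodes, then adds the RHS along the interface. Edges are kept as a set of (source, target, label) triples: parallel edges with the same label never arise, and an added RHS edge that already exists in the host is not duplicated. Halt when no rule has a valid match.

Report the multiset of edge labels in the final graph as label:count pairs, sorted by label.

start.  V:8 E:7  edges: 0-q->1 2-p->1 3-p->2 4-p->0 5-p->4 6-p->4 7-p->0
1. fire R1 via {0↦0, 1↦7}  →  V:7 E:6  edges: 0-q->1 2-p->1 3-p->2 4-p->0 5-p->4 6-p->4
2. fire R1 via {0↦2, 1↦3}  →  V:6 E:5  edges: 0-q->1 2-p->1 4-p->0 5-p->4 6-p->4
3. fire R1 via {0↦1, 1↦2}  →  V:5 E:4  edges: 0-q->1 4-p->0 5-p->4 6-p->4
4. fire R1 via {0↦4, 1↦5}  →  V:4 E:3  edges: 0-q->1 4-p->0 6-p->4
5. fire R1 via {0↦4, 1↦6}  →  V:3 E:2  edges: 0-q->1 4-p->0
6. fire R1 via {0↦0, 1↦4}  →  V:2 E:1  edges: 0-q->1
normal form: no rule applies after step 6
NF edges: [(0, 1, 'q')]

Answer: q:1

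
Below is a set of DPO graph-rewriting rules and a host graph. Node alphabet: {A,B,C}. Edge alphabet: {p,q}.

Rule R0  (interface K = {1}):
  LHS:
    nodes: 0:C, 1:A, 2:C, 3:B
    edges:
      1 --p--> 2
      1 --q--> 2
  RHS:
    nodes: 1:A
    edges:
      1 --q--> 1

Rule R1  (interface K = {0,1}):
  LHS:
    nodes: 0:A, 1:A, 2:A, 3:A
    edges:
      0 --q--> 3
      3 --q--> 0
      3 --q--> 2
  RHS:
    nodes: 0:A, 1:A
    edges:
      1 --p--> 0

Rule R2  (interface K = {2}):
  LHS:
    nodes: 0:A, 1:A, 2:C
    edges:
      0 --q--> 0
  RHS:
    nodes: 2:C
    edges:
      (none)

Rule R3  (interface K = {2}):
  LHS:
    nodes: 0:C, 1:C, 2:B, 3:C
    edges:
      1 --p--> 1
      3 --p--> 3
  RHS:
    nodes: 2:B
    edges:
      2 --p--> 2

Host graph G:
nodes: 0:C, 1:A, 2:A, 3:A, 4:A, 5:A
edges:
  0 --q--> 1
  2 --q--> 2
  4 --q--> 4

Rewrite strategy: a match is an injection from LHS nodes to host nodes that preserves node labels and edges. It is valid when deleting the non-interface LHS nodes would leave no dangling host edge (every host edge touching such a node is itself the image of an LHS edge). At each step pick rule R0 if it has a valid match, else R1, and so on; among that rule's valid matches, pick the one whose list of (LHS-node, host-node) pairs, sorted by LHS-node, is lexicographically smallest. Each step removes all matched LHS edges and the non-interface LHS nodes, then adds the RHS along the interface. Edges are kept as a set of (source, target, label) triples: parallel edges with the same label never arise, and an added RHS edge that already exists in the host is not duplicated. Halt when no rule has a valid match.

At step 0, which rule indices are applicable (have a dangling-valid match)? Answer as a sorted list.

R0: no valid match — LHS pattern not found
R1: no valid match — LHS pattern not found
R2: 4 valid matches — {0↦2, 1↦3, 2↦0}, {0↦2, 1↦5, 2↦0}, {0↦4, 1↦3, 2↦0} (+1 more)
R3: no valid match — LHS pattern not found

Answer: [R2]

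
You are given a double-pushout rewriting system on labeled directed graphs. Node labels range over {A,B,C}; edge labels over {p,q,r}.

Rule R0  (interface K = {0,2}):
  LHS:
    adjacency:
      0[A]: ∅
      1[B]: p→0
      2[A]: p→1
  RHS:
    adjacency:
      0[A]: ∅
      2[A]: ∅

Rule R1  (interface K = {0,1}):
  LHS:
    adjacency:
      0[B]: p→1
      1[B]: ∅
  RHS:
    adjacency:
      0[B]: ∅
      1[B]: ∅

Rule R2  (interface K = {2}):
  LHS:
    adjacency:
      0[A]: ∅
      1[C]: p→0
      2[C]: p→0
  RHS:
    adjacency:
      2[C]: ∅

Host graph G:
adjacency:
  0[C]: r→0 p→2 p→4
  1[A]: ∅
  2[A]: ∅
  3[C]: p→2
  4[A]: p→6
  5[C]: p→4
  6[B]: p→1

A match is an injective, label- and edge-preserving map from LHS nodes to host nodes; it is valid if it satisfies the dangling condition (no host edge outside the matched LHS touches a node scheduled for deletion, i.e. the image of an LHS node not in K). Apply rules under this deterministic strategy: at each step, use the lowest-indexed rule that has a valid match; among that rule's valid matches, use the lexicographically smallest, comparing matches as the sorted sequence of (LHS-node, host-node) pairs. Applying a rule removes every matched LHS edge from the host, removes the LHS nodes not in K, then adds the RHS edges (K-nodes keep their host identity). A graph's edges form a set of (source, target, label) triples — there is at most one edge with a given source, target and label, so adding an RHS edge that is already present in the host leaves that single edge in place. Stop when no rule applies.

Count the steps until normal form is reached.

[0] host  ⇒  7 nodes, 7 edges  {0-r->0 0-p->2 0-p->4 3-p->2 4-p->6 5-p->4 6-p->1}
[1] R0 @ {0↦1, 1↦6, 2↦4}  ⇒  6 nodes, 5 edges  {0-r->0 0-p->2 0-p->4 3-p->2 5-p->4}
[2] R2 @ {0↦2, 1↦3, 2↦0}  ⇒  4 nodes, 3 edges  {0-r->0 0-p->4 5-p->4}
[3] R2 @ {0↦4, 1↦5, 2↦0}  ⇒  2 nodes, 1 edges  {0-r->0}
final graph: no rule applies after step 3

Answer: 3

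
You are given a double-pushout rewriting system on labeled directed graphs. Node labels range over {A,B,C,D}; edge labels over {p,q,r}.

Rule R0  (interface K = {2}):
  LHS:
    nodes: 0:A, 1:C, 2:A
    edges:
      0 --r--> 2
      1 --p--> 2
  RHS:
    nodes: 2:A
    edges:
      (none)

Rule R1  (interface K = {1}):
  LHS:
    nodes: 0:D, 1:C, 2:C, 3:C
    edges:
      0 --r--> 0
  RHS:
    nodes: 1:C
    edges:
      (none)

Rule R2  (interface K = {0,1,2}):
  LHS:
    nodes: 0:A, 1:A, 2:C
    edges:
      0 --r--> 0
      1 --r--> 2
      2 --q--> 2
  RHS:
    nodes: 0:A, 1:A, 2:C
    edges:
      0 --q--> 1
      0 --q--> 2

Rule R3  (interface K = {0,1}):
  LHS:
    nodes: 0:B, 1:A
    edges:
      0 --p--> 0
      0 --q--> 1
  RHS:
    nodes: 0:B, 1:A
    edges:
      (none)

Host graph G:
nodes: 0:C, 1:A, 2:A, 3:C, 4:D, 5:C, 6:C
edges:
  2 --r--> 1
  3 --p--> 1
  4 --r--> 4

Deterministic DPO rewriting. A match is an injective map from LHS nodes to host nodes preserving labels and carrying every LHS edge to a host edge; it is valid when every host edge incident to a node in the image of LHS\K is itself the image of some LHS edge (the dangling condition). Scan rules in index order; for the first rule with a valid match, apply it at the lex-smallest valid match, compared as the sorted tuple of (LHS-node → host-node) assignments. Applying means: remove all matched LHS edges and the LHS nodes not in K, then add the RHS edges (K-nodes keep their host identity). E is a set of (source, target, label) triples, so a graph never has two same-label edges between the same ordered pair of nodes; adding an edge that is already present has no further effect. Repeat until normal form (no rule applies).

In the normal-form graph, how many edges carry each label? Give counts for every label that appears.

Answer: (no edges)

Rewrite trace:
start.  V:7 E:3  edges: 2-r->1 3-p->1 4-r->4
1. fire R0 via {0↦2, 1↦3, 2↦1}  →  V:5 E:1  edges: 4-r->4
2. fire R1 via {0↦4, 1↦0, 2↦5, 3↦6}  →  V:2 E:0  edges: ∅
normal form: no rule applies after step 2
NF edges: []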